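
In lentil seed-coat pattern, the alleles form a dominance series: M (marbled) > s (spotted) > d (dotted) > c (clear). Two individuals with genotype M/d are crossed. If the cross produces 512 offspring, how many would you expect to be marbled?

Cross: M/d × M/d
Allele dominance: M > s > d > c
Offspring genotypes: 1 M/M, 2 M/d, 1 d/d
Phenotype counts: 3 marbled, 1 dotted
marbled: 3 out of 4 → fraction 3/4
Expected count = 3/4 × 512 = 384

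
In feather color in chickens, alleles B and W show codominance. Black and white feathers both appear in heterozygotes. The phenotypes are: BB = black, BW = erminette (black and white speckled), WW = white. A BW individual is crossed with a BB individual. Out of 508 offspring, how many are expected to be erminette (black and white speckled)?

Punnett square for BW × BB:
Offspring genotypes: 2 BB, 2 BW
Phenotype counts: 2 black, 2 erminette (black and white speckled)
erminette (black and white speckled): 2 out of 4 → fraction 1/2
Expected count = 1/2 × 508 = 254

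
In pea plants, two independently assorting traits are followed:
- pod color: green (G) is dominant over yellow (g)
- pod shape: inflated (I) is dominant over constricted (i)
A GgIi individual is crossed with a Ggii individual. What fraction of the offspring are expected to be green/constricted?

Dihybrid cross GgIi × Ggii — consider each gene separately:
pod color: Gg × Gg → 1 GG, 2 Gg, 1 gg → 3 G_ : 1 gg (out of 4)
pod shape: Ii × ii → 2 Ii, 2 ii → 2 I_ : 2 ii (out of 4)
Combine (counts out of 4 × 4 = 16): green/inflated (G_I_) = 3×2 = 6; green/constricted (G_ii) = 3×2 = 6; yellow/inflated (ggI_) = 1×2 = 2; yellow/constricted (ggii) = 1×2 = 2
Phenotype counts (out of 16): 6 green/inflated, 6 green/constricted, 2 yellow/inflated, 2 yellow/constricted
green/constricted: 6 out of 16
Probability: 6/16 = 3/8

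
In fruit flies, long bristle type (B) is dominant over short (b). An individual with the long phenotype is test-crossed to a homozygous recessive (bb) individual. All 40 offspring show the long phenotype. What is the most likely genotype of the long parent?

Test cross: ? × bb
All offspring are long.
If the unknown parent were heterozygous (Bb), about half of 40 offspring would be short; none are. The unknown parent is most likely homozygous dominant (BB).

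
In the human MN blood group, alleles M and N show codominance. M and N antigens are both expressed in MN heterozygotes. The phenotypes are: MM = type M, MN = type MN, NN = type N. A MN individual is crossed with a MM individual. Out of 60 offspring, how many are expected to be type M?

Punnett square for MN × MM:
Offspring genotypes: 2 MM, 2 MN
Phenotype counts: 2 type M, 2 type MN
type M: 2 out of 4 → fraction 1/2
Expected count = 1/2 × 60 = 30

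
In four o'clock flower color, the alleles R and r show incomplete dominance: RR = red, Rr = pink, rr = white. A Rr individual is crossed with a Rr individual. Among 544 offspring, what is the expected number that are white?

Punnett square for Rr × Rr:
Offspring genotypes: 1 RR, 2 Rr, 1 rr
Phenotype counts: 1 red, 2 pink, 1 white
white: 1 out of 4 → fraction 1/4
Expected count = 1/4 × 544 = 136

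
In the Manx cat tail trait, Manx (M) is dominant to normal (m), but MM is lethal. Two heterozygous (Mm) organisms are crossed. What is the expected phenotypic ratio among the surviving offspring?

Cross: Mm × Mm
Punnett square offspring (before lethality): 1 MM, 2 Mm, 1 mm
The MM genotype is lethal (embryos die); surviving offspring: 2 Mm, 1 mm
Ratio: 2 Manx (tailless) : 1 normal-tailed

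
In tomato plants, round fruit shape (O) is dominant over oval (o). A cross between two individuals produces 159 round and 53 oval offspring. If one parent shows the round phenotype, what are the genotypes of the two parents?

Observed offspring: 159 round, 53 oval
The observed ratio simplifies to 3:1. Oval (oo) offspring appear, so each parent must contribute one o allele. The parent stated to show round carries O, so it is Oo. The other parent is then either Oo or oo: Oo × oo would give a 1:1 split, whereas Oo × Oo gives 3:1 — matching the data. So both parents are heterozygous (Oo × Oo).
Parent genotypes: Oo × Oo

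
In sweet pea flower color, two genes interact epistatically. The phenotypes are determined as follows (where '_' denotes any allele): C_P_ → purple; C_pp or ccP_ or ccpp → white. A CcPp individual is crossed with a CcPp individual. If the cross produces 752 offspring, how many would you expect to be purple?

Cross: CcPp × CcPp — consider each gene separately:
C gene: Cc × Cc → 1 CC, 2 Cc, 1 cc → 3 C_ : 1 cc (out of 4)
P gene: Pp × Pp → 1 PP, 2 Pp, 1 pp → 3 P_ : 1 pp (out of 4)
Genotype classes (out of 4 × 4 = 16): C_P_ = 3×3 = 9; C_pp = 3×1 = 3; ccP_ = 1×3 = 3; ccpp = 1×1 = 1
Apply the phenotype rules: C_P_ (9) → purple; C_pp (3) + ccP_ (3) + ccpp (1) → white
Phenotype counts (out of 16): 9 purple, 7 white
purple: 9 out of 16 → fraction 9/16
Expected count = 9/16 × 752 = 423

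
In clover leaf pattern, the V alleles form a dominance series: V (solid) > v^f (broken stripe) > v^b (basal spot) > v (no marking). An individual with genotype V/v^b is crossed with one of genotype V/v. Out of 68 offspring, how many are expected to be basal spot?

Cross: V/v^b × V/v
Allele dominance: V > v^f > v^b > v
Offspring genotypes: 1 V/V, 1 V/v, 1 V/v^b, 1 v^b/v
Phenotype counts: 3 solid, 1 basal spot
basal spot: 1 out of 4 → fraction 1/4
Expected count = 1/4 × 68 = 17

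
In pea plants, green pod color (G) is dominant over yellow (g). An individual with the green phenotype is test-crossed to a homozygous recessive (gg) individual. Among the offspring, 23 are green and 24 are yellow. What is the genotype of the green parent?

Test cross: ? × gg
Offspring: 23 green, 24 yellow — approximately 1:1.
A 1:1 ratio in a test cross indicates the unknown parent is heterozygous (Gg).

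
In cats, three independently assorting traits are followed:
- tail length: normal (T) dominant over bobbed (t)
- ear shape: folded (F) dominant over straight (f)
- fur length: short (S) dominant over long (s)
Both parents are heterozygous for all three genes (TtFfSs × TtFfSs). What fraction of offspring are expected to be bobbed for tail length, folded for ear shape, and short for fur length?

Trihybrid cross: TtFfSs × TtFfSs
Each trait segregates independently with a 3:1 phenotypic ratio, so each gene contributes 3/4 (dominant) or 1/4 (recessive).
Target: bobbed (tail length), folded (ear shape), short (fur length)
Probability = product of independent per-trait probabilities
= 1/4 × 3/4 × 3/4 = 9/64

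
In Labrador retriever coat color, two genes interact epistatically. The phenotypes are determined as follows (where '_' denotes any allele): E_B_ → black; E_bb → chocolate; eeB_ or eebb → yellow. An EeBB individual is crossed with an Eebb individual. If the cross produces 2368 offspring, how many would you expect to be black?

Cross: EeBB × Eebb — consider each gene separately:
E gene: Ee × Ee → 1 EE, 2 Ee, 1 ee → 3 E_ : 1 ee (out of 4)
B gene: BB × bb → 4 Bb → 4 B_ (out of 4)
Genotype classes (out of 4 × 4 = 16): E_B_ = 3×4 = 12; eeB_ = 1×4 = 4
Apply the phenotype rules: E_B_ (12) → black; eeB_ (4) → yellow
Phenotype counts (out of 16): 12 black, 4 yellow
black: 12 out of 16 → fraction 3/4
Expected count = 3/4 × 2368 = 1776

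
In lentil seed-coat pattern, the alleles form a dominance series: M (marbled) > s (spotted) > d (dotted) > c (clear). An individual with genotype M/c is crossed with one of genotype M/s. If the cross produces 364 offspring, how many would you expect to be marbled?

Cross: M/c × M/s
Allele dominance: M > s > d > c
Offspring genotypes: 1 M/M, 1 M/s, 1 M/c, 1 s/c
Phenotype counts: 3 marbled, 1 spotted
marbled: 3 out of 4 → fraction 3/4
Expected count = 3/4 × 364 = 273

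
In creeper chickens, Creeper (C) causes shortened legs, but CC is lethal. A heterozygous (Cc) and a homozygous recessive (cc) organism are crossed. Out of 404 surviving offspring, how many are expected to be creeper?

Cross: Cc × cc
Punnett square offspring (before lethality): 2 Cc, 2 cc
No CC offspring are produced in this cross.
creeper: 2 out of 4 → fraction 1/2
Expected count = 1/2 × 404 = 202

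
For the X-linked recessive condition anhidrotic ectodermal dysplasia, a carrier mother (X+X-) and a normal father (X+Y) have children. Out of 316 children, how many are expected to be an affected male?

Cross: X+X- × X+Y
Offspring: 1 X+X+, 1 X+Y, 1 X+X-, 1 X-Y
Probability of an affected male: 1/4
Expected count = 1/4 × 316 = 79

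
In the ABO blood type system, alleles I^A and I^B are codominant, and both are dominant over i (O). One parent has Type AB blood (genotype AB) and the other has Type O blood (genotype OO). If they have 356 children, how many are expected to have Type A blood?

Cross: AB × OO
Possible offspring genotypes: 2 AO, 2 BO
Blood type counts: 2 Type A, 2 Type B
Probability of Type A: 2/4 = 1/2
Expected count = 1/2 × 356 = 178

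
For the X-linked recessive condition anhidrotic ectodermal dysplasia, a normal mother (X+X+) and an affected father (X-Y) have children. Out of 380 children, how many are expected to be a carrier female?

Cross: X+X+ × X-Y
Offspring: 2 X+X-, 2 X+Y
Probability of a carrier female: 2/4 = 1/2
Expected count = 1/2 × 380 = 190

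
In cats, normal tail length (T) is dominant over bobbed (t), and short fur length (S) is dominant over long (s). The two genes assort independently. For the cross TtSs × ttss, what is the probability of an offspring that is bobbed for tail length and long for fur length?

Dihybrid cross TtSs × ttss — consider each gene separately:
tail length: Tt × tt → 2 Tt, 2 tt → 2 T_ : 2 tt (out of 4)
fur length: Ss × ss → 2 Ss, 2 ss → 2 S_ : 2 ss (out of 4)
Looking for: bobbed (tt) and long (ss)
P(bobbed) = 2/4, P(long) = 2/4
P(both) = 2/4 × 2/4 = 4/16 = 1/4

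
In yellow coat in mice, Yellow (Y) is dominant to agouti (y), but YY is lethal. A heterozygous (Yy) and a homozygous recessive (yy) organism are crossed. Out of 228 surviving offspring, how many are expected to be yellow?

Cross: Yy × yy
Punnett square offspring (before lethality): 2 Yy, 2 yy
No YY offspring are produced in this cross.
yellow: 2 out of 4 → fraction 1/2
Expected count = 1/2 × 228 = 114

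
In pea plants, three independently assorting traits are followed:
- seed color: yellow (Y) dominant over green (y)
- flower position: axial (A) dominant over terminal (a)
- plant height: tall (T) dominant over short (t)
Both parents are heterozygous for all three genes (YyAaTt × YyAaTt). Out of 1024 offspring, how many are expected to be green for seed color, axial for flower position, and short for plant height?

Trihybrid cross: YyAaTt × YyAaTt
Each trait segregates independently with a 3:1 phenotypic ratio, so each gene contributes 3/4 (dominant) or 1/4 (recessive).
Target: green (seed color), axial (flower position), short (plant height)
Probability = product of independent per-trait probabilities
= 1/4 × 3/4 × 1/4 = 3/64
Expected count = 3/64 × 1024 = 48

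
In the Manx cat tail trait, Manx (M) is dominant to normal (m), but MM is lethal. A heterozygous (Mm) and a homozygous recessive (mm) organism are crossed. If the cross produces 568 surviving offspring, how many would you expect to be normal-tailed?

Cross: Mm × mm
Punnett square offspring (before lethality): 2 Mm, 2 mm
No MM offspring are produced in this cross.
normal-tailed: 2 out of 4 → fraction 1/2
Expected count = 1/2 × 568 = 284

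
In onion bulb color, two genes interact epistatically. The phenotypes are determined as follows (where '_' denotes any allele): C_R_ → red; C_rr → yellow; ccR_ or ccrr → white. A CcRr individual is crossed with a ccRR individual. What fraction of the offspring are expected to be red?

Cross: CcRr × ccRR — consider each gene separately:
C gene: Cc × cc → 2 Cc, 2 cc → 2 C_ : 2 cc (out of 4)
R gene: Rr × RR → 2 RR, 2 Rr → 4 R_ (out of 4)
Genotype classes (out of 4 × 4 = 16): C_R_ = 2×4 = 8; ccR_ = 2×4 = 8
Apply the phenotype rules: C_R_ (8) → red; ccR_ (8) → white
Phenotype counts (out of 16): 8 red, 8 white
red: 8 out of 16
Probability: 8/16 = 1/2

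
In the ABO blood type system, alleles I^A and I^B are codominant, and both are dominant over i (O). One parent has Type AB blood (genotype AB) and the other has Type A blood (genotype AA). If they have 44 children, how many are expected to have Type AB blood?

Cross: AB × AA
Possible offspring genotypes: 2 AA, 2 AB
Blood type counts: 2 Type A, 2 Type AB
Probability of Type AB: 2/4 = 1/2
Expected count = 1/2 × 44 = 22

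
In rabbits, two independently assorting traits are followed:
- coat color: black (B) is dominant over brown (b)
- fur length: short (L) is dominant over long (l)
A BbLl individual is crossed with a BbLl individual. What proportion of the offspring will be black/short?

Dihybrid cross BbLl × BbLl — consider each gene separately:
coat color: Bb × Bb → 1 BB, 2 Bb, 1 bb → 3 B_ : 1 bb (out of 4)
fur length: Ll × Ll → 1 LL, 2 Ll, 1 ll → 3 L_ : 1 ll (out of 4)
Combine (counts out of 4 × 4 = 16): black/short (B_L_) = 3×3 = 9; black/long (B_ll) = 3×1 = 3; brown/short (bbL_) = 1×3 = 3; brown/long (bbll) = 1×1 = 1
Phenotype counts (out of 16): 9 black/short, 3 black/long, 3 brown/short, 1 brown/long
black/short: 9 out of 16
Probability: 9/16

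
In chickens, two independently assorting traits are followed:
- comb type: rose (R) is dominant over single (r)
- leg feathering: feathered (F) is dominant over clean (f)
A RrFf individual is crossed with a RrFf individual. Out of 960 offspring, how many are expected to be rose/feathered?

Dihybrid cross RrFf × RrFf — consider each gene separately:
comb type: Rr × Rr → 1 RR, 2 Rr, 1 rr → 3 R_ : 1 rr (out of 4)
leg feathering: Ff × Ff → 1 FF, 2 Ff, 1 ff → 3 F_ : 1 ff (out of 4)
Combine (counts out of 4 × 4 = 16): rose/feathered (R_F_) = 3×3 = 9; rose/clean (R_ff) = 3×1 = 3; single/feathered (rrF_) = 1×3 = 3; single/clean (rrff) = 1×1 = 1
Phenotype counts (out of 16): 9 rose/feathered, 3 rose/clean, 3 single/feathered, 1 single/clean
rose/feathered: 9 out of 16 → fraction 9/16
Expected count = 9/16 × 960 = 540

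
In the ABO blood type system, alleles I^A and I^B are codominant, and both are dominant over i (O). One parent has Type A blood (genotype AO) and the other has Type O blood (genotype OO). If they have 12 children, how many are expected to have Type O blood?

Cross: AO × OO
Possible offspring genotypes: 2 AO, 2 OO
Blood type counts: 2 Type A, 2 Type O
Probability of Type O: 2/4 = 1/2
Expected count = 1/2 × 12 = 6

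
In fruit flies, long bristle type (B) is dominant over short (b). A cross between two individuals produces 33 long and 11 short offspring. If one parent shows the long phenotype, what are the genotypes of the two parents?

Observed offspring: 33 long, 11 short
The observed ratio simplifies to 3:1. Short (bb) offspring appear, so each parent must contribute one b allele. The parent stated to show long carries B, so it is Bb. The other parent is then either Bb or bb: Bb × bb would give a 1:1 split, whereas Bb × Bb gives 3:1 — matching the data. So both parents are heterozygous (Bb × Bb).
Parent genotypes: Bb × Bb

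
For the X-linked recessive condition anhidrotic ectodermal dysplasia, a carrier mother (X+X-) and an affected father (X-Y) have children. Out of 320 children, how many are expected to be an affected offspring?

Cross: X+X- × X-Y
Offspring: 1 X+X-, 1 X+Y, 1 X-X-, 1 X-Y
Probability of an affected offspring: 2/4 = 1/2
Expected count = 1/2 × 320 = 160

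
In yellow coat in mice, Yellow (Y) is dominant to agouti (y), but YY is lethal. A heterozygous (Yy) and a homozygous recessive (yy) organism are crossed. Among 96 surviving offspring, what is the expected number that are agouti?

Cross: Yy × yy
Punnett square offspring (before lethality): 2 Yy, 2 yy
No YY offspring are produced in this cross.
agouti: 2 out of 4 → fraction 1/2
Expected count = 1/2 × 96 = 48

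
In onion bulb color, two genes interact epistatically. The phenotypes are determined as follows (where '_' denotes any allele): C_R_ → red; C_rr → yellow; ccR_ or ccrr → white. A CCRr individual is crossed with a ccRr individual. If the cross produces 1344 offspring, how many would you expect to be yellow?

Cross: CCRr × ccRr — consider each gene separately:
C gene: CC × cc → 4 Cc → 4 C_ (out of 4)
R gene: Rr × Rr → 1 RR, 2 Rr, 1 rr → 3 R_ : 1 rr (out of 4)
Genotype classes (out of 4 × 4 = 16): C_R_ = 4×3 = 12; C_rr = 4×1 = 4
Apply the phenotype rules: C_R_ (12) → red; C_rr (4) → yellow
Phenotype counts (out of 16): 12 red, 4 yellow
yellow: 4 out of 16 → fraction 1/4
Expected count = 1/4 × 1344 = 336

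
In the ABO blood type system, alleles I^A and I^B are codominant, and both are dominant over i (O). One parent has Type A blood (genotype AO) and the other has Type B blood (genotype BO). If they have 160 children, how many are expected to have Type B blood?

Cross: AO × BO
Possible offspring genotypes: 1 AB, 1 AO, 1 BO, 1 OO
Blood type counts: 1 Type AB, 1 Type A, 1 Type B, 1 Type O
Probability of Type B: 1/4
Expected count = 1/4 × 160 = 40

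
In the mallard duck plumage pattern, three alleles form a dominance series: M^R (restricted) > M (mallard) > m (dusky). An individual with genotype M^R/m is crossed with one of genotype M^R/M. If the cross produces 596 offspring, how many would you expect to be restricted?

Cross: M^R/m × M^R/M
Allele dominance: M^R > M > m
Offspring genotypes: 1 M^R/M^R, 1 M^R/M, 1 M^R/m, 1 M/m
Phenotype counts: 3 restricted, 1 mallard
restricted: 3 out of 4 → fraction 3/4
Expected count = 3/4 × 596 = 447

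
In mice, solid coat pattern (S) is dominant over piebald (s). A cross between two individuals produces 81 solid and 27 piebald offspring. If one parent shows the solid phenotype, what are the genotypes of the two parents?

Observed offspring: 81 solid, 27 piebald
The observed ratio simplifies to 3:1. Piebald (ss) offspring appear, so each parent must contribute one s allele. The parent stated to show solid carries S, so it is Ss. The other parent is then either Ss or ss: Ss × ss would give a 1:1 split, whereas Ss × Ss gives 3:1 — matching the data. So both parents are heterozygous (Ss × Ss).
Parent genotypes: Ss × Ss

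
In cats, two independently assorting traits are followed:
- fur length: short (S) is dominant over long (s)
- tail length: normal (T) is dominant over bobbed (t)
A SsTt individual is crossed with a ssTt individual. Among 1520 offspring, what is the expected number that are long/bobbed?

Dihybrid cross SsTt × ssTt — consider each gene separately:
fur length: Ss × ss → 2 Ss, 2 ss → 2 S_ : 2 ss (out of 4)
tail length: Tt × Tt → 1 TT, 2 Tt, 1 tt → 3 T_ : 1 tt (out of 4)
Combine (counts out of 4 × 4 = 16): short/normal (S_T_) = 2×3 = 6; short/bobbed (S_tt) = 2×1 = 2; long/normal (ssT_) = 2×3 = 6; long/bobbed (sstt) = 2×1 = 2
Phenotype counts (out of 16): 6 short/normal, 2 short/bobbed, 6 long/normal, 2 long/bobbed
long/bobbed: 2 out of 16 → fraction 1/8
Expected count = 1/8 × 1520 = 190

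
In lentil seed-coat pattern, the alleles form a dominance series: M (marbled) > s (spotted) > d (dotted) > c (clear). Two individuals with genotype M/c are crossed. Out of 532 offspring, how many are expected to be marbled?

Cross: M/c × M/c
Allele dominance: M > s > d > c
Offspring genotypes: 1 M/M, 2 M/c, 1 c/c
Phenotype counts: 3 marbled, 1 clear
marbled: 3 out of 4 → fraction 3/4
Expected count = 3/4 × 532 = 399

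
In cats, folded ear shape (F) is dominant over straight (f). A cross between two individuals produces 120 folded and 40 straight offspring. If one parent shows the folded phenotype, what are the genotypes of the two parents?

Observed offspring: 120 folded, 40 straight
The observed ratio simplifies to 3:1. Straight (ff) offspring appear, so each parent must contribute one f allele. The parent stated to show folded carries F, so it is Ff. The other parent is then either Ff or ff: Ff × ff would give a 1:1 split, whereas Ff × Ff gives 3:1 — matching the data. So both parents are heterozygous (Ff × Ff).
Parent genotypes: Ff × Ff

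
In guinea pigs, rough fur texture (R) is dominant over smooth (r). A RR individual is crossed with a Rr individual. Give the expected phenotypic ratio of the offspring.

Punnett square for RR × Rr:
Offspring genotypes: 2 RR, 2 Rr
rough: 4, smooth: 0
Ratio: all rough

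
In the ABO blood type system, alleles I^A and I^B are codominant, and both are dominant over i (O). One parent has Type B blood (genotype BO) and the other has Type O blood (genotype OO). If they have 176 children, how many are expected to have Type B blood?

Cross: BO × OO
Possible offspring genotypes: 2 BO, 2 OO
Blood type counts: 2 Type B, 2 Type O
Probability of Type B: 2/4 = 1/2
Expected count = 1/2 × 176 = 88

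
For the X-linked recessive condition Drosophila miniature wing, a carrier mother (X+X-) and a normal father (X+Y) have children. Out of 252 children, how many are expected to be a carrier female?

Cross: X+X- × X+Y
Offspring: 1 X+X+, 1 X+Y, 1 X+X-, 1 X-Y
Probability of a carrier female: 1/4
Expected count = 1/4 × 252 = 63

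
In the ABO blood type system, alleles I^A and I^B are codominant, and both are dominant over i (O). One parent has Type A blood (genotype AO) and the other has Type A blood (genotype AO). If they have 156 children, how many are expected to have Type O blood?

Cross: AO × AO
Possible offspring genotypes: 1 AA, 2 AO, 1 OO
Blood type counts: 3 Type A, 1 Type O
Probability of Type O: 1/4
Expected count = 1/4 × 156 = 39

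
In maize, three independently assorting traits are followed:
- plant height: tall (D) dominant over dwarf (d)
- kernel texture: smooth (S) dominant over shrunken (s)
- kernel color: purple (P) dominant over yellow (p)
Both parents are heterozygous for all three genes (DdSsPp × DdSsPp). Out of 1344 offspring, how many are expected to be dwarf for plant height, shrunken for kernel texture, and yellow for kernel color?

Trihybrid cross: DdSsPp × DdSsPp
Each trait segregates independently with a 3:1 phenotypic ratio, so each gene contributes 3/4 (dominant) or 1/4 (recessive).
Target: dwarf (plant height), shrunken (kernel texture), yellow (kernel color)
Probability = product of independent per-trait probabilities
= 1/4 × 1/4 × 1/4 = 1/64
Expected count = 1/64 × 1344 = 21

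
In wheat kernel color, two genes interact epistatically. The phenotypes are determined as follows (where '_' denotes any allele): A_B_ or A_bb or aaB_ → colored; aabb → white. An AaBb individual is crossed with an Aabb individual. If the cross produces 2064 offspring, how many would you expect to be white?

Cross: AaBb × Aabb — consider each gene separately:
A gene: Aa × Aa → 1 AA, 2 Aa, 1 aa → 3 A_ : 1 aa (out of 4)
B gene: Bb × bb → 2 Bb, 2 bb → 2 B_ : 2 bb (out of 4)
Genotype classes (out of 4 × 4 = 16): A_B_ = 3×2 = 6; A_bb = 3×2 = 6; aaB_ = 1×2 = 2; aabb = 1×2 = 2
Apply the phenotype rules: A_B_ (6) + A_bb (6) + aaB_ (2) → colored; aabb (2) → white
Phenotype counts (out of 16): 14 colored, 2 white
white: 2 out of 16 → fraction 1/8
Expected count = 1/8 × 2064 = 258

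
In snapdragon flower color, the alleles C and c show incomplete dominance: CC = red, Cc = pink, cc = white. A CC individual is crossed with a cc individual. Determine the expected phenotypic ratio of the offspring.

Punnett square for CC × cc:
Offspring genotypes: 4 Cc
Phenotype counts: 4 pink
Ratio: all pink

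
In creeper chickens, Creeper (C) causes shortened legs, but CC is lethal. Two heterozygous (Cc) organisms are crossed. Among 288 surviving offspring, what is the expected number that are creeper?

Cross: Cc × Cc
Punnett square offspring (before lethality): 1 CC, 2 Cc, 1 cc
The CC genotype is lethal (embryos die); surviving offspring: 2 Cc, 1 cc
creeper: 2 out of 3 → fraction 2/3
Expected count = 2/3 × 288 = 192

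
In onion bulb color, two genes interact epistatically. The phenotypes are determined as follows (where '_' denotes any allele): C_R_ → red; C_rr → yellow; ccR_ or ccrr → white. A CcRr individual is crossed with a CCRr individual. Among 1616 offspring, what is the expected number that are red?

Cross: CcRr × CCRr — consider each gene separately:
C gene: Cc × CC → 2 CC, 2 Cc → 4 C_ (out of 4)
R gene: Rr × Rr → 1 RR, 2 Rr, 1 rr → 3 R_ : 1 rr (out of 4)
Genotype classes (out of 4 × 4 = 16): C_R_ = 4×3 = 12; C_rr = 4×1 = 4
Apply the phenotype rules: C_R_ (12) → red; C_rr (4) → yellow
Phenotype counts (out of 16): 12 red, 4 yellow
red: 12 out of 16 → fraction 3/4
Expected count = 3/4 × 1616 = 1212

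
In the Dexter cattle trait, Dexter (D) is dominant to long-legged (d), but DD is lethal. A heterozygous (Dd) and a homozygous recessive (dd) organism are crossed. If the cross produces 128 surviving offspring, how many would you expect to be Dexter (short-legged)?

Cross: Dd × dd
Punnett square offspring (before lethality): 2 Dd, 2 dd
No DD offspring are produced in this cross.
Dexter (short-legged): 2 out of 4 → fraction 1/2
Expected count = 1/2 × 128 = 64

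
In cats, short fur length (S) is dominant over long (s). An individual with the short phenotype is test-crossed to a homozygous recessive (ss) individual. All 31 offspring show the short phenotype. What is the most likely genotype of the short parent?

Test cross: ? × ss
All offspring are short.
If the unknown parent were heterozygous (Ss), about half of 31 offspring would be long; none are. The unknown parent is most likely homozygous dominant (SS).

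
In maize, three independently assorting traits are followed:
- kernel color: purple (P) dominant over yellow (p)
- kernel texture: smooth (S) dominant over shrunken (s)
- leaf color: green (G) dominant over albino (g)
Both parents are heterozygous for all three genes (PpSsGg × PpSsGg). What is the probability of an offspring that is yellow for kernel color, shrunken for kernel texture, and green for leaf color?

Trihybrid cross: PpSsGg × PpSsGg
Each trait segregates independently with a 3:1 phenotypic ratio, so each gene contributes 3/4 (dominant) or 1/4 (recessive).
Target: yellow (kernel color), shrunken (kernel texture), green (leaf color)
Probability = product of independent per-trait probabilities
= 1/4 × 1/4 × 3/4 = 3/64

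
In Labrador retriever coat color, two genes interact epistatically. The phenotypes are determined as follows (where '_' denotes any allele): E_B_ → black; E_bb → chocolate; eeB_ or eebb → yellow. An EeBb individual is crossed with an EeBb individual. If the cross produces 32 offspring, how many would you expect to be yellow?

Cross: EeBb × EeBb — consider each gene separately:
E gene: Ee × Ee → 1 EE, 2 Ee, 1 ee → 3 E_ : 1 ee (out of 4)
B gene: Bb × Bb → 1 BB, 2 Bb, 1 bb → 3 B_ : 1 bb (out of 4)
Genotype classes (out of 4 × 4 = 16): E_B_ = 3×3 = 9; E_bb = 3×1 = 3; eeB_ = 1×3 = 3; eebb = 1×1 = 1
Apply the phenotype rules: E_B_ (9) → black; E_bb (3) → chocolate; eeB_ (3) + eebb (1) → yellow
Phenotype counts (out of 16): 9 black, 3 chocolate, 4 yellow
yellow: 4 out of 16 → fraction 1/4
Expected count = 1/4 × 32 = 8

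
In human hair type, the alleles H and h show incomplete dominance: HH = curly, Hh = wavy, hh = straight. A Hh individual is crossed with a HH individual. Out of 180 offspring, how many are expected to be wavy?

Punnett square for Hh × HH:
Offspring genotypes: 2 HH, 2 Hh
Phenotype counts: 2 curly, 2 wavy
wavy: 2 out of 4 → fraction 1/2
Expected count = 1/2 × 180 = 90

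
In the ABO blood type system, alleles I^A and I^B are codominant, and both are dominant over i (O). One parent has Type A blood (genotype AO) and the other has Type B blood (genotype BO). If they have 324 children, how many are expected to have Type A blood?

Cross: AO × BO
Possible offspring genotypes: 1 AB, 1 AO, 1 BO, 1 OO
Blood type counts: 1 Type AB, 1 Type A, 1 Type B, 1 Type O
Probability of Type A: 1/4
Expected count = 1/4 × 324 = 81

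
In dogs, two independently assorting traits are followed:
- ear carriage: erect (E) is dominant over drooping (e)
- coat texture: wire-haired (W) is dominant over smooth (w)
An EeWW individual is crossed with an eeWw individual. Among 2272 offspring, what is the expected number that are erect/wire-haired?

Dihybrid cross EeWW × eeWw — consider each gene separately:
ear carriage: Ee × ee → 2 Ee, 2 ee → 2 E_ : 2 ee (out of 4)
coat texture: WW × Ww → 2 WW, 2 Ww → 4 W_ (out of 4)
Combine (counts out of 4 × 4 = 16): erect/wire-haired (E_W_) = 2×4 = 8; drooping/wire-haired (eeW_) = 2×4 = 8
Phenotype counts (out of 16): 8 erect/wire-haired, 8 drooping/wire-haired
erect/wire-haired: 8 out of 16 → fraction 1/2
Expected count = 1/2 × 2272 = 1136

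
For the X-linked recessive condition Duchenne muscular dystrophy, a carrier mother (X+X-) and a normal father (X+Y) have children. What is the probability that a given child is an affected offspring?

Cross: X+X- × X+Y
Offspring: 1 X+X+, 1 X+Y, 1 X+X-, 1 X-Y
Probability of an affected offspring: 1/4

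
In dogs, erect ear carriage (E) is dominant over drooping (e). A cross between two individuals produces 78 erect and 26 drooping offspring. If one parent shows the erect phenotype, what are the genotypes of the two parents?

Observed offspring: 78 erect, 26 drooping
The observed ratio simplifies to 3:1. Drooping (ee) offspring appear, so each parent must contribute one e allele. The parent stated to show erect carries E, so it is Ee. The other parent is then either Ee or ee: Ee × ee would give a 1:1 split, whereas Ee × Ee gives 3:1 — matching the data. So both parents are heterozygous (Ee × Ee).
Parent genotypes: Ee × Ee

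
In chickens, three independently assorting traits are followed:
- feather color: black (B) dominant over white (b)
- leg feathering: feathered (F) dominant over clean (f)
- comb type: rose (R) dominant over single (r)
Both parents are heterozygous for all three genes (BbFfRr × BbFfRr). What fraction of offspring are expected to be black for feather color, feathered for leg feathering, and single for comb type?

Trihybrid cross: BbFfRr × BbFfRr
Each trait segregates independently with a 3:1 phenotypic ratio, so each gene contributes 3/4 (dominant) or 1/4 (recessive).
Target: black (feather color), feathered (leg feathering), single (comb type)
Probability = product of independent per-trait probabilities
= 3/4 × 3/4 × 1/4 = 9/64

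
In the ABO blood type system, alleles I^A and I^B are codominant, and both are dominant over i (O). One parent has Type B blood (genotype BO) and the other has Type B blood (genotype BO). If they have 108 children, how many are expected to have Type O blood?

Cross: BO × BO
Possible offspring genotypes: 1 BB, 2 BO, 1 OO
Blood type counts: 3 Type B, 1 Type O
Probability of Type O: 1/4
Expected count = 1/4 × 108 = 27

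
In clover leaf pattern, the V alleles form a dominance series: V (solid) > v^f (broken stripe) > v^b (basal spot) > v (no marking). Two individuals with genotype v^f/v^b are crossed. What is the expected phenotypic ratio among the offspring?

Cross: v^f/v^b × v^f/v^b
Allele dominance: V > v^f > v^b > v
Offspring genotypes: 1 v^f/v^f, 2 v^f/v^b, 1 v^b/v^b
Phenotype counts: 3 broken stripe, 1 basal spot
Ratio: 3 broken stripe : 1 basal spot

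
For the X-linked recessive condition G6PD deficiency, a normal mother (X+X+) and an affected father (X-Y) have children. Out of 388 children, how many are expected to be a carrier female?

Cross: X+X+ × X-Y
Offspring: 2 X+X-, 2 X+Y
Probability of a carrier female: 2/4 = 1/2
Expected count = 1/2 × 388 = 194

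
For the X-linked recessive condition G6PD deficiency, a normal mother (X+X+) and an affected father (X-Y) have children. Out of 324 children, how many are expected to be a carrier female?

Cross: X+X+ × X-Y
Offspring: 2 X+X-, 2 X+Y
Probability of a carrier female: 2/4 = 1/2
Expected count = 1/2 × 324 = 162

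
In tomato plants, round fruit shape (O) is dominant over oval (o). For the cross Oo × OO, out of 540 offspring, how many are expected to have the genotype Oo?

Punnett square for Oo × OO:
Offspring genotypes: 2 OO, 2 Oo
Total offspring: 4
Count with target: 2
Probability: 2/4 = 1/2
Expected count = 1/2 × 540 = 270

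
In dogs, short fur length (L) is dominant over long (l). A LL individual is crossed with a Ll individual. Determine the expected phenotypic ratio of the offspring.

Punnett square for LL × Ll:
Offspring genotypes: 2 LL, 2 Ll
short: 4, long: 0
Ratio: all short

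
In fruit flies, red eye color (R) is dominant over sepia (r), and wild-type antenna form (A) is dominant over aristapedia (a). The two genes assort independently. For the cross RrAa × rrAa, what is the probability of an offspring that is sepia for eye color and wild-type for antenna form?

Dihybrid cross RrAa × rrAa — consider each gene separately:
eye color: Rr × rr → 2 Rr, 2 rr → 2 R_ : 2 rr (out of 4)
antenna form: Aa × Aa → 1 AA, 2 Aa, 1 aa → 3 A_ : 1 aa (out of 4)
Looking for: sepia (rr) and wild-type (A_)
P(sepia) = 2/4, P(wild-type) = 3/4
P(both) = 2/4 × 3/4 = 6/16 = 3/8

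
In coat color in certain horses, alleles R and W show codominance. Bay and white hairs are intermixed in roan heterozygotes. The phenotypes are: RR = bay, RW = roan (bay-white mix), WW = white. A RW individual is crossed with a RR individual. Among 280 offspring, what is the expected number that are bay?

Punnett square for RW × RR:
Offspring genotypes: 2 RR, 2 RW
Phenotype counts: 2 bay, 2 roan (bay-white mix)
bay: 2 out of 4 → fraction 1/2
Expected count = 1/2 × 280 = 140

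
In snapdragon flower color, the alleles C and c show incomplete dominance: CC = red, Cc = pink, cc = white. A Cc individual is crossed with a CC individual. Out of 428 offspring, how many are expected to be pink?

Punnett square for Cc × CC:
Offspring genotypes: 2 CC, 2 Cc
Phenotype counts: 2 red, 2 pink
pink: 2 out of 4 → fraction 1/2
Expected count = 1/2 × 428 = 214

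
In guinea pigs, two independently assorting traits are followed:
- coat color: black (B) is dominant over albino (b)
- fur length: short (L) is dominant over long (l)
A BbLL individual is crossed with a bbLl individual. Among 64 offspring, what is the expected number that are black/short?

Dihybrid cross BbLL × bbLl — consider each gene separately:
coat color: Bb × bb → 2 Bb, 2 bb → 2 B_ : 2 bb (out of 4)
fur length: LL × Ll → 2 LL, 2 Ll → 4 L_ (out of 4)
Combine (counts out of 4 × 4 = 16): black/short (B_L_) = 2×4 = 8; albino/short (bbL_) = 2×4 = 8
Phenotype counts (out of 16): 8 black/short, 8 albino/short
black/short: 8 out of 16 → fraction 1/2
Expected count = 1/2 × 64 = 32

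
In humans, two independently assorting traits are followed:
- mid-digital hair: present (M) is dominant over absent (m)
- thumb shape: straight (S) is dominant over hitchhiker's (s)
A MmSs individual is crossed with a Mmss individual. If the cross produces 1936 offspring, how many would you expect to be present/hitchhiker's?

Dihybrid cross MmSs × Mmss — consider each gene separately:
mid-digital hair: Mm × Mm → 1 MM, 2 Mm, 1 mm → 3 M_ : 1 mm (out of 4)
thumb shape: Ss × ss → 2 Ss, 2 ss → 2 S_ : 2 ss (out of 4)
Combine (counts out of 4 × 4 = 16): present/straight (M_S_) = 3×2 = 6; present/hitchhiker's (M_ss) = 3×2 = 6; absent/straight (mmS_) = 1×2 = 2; absent/hitchhiker's (mmss) = 1×2 = 2
Phenotype counts (out of 16): 6 present/straight, 6 present/hitchhiker's, 2 absent/straight, 2 absent/hitchhiker's
present/hitchhiker's: 6 out of 16 → fraction 3/8
Expected count = 3/8 × 1936 = 726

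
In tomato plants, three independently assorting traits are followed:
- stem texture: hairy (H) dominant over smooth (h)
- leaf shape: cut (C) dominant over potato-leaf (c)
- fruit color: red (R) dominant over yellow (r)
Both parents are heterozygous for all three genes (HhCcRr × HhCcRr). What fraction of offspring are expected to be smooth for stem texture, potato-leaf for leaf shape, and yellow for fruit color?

Trihybrid cross: HhCcRr × HhCcRr
Each trait segregates independently with a 3:1 phenotypic ratio, so each gene contributes 3/4 (dominant) or 1/4 (recessive).
Target: smooth (stem texture), potato-leaf (leaf shape), yellow (fruit color)
Probability = product of independent per-trait probabilities
= 1/4 × 1/4 × 1/4 = 1/64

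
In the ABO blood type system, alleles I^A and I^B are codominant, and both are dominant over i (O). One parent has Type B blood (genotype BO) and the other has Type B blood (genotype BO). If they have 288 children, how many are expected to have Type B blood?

Cross: BO × BO
Possible offspring genotypes: 1 BB, 2 BO, 1 OO
Blood type counts: 3 Type B, 1 Type O
Probability of Type B: 3/4
Expected count = 3/4 × 288 = 216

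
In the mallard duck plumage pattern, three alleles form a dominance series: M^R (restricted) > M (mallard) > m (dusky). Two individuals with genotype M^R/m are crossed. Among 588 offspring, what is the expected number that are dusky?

Cross: M^R/m × M^R/m
Allele dominance: M^R > M > m
Offspring genotypes: 1 M^R/M^R, 2 M^R/m, 1 m/m
Phenotype counts: 3 restricted, 1 dusky
dusky: 1 out of 4 → fraction 1/4
Expected count = 1/4 × 588 = 147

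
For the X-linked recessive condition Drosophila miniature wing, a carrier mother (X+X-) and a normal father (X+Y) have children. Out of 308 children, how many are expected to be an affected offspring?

Cross: X+X- × X+Y
Offspring: 1 X+X+, 1 X+Y, 1 X+X-, 1 X-Y
Probability of an affected offspring: 1/4
Expected count = 1/4 × 308 = 77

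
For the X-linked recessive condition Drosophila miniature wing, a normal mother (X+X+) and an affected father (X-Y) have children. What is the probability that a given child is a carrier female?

Cross: X+X+ × X-Y
Offspring: 2 X+X-, 2 X+Y
Probability of a carrier female: 2/4 = 1/2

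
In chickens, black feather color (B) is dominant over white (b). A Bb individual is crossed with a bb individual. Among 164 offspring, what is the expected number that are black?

Punnett square for Bb × bb:
Offspring genotypes: 2 Bb, 2 bb
black: 2, white: 2
black: 2 out of 4 → fraction 1/2
Expected count = 1/2 × 164 = 82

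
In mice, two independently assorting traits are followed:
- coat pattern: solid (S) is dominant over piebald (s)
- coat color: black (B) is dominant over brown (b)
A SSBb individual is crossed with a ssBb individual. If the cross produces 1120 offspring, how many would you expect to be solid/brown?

Dihybrid cross SSBb × ssBb — consider each gene separately:
coat pattern: SS × ss → 4 Ss → 4 S_ (out of 4)
coat color: Bb × Bb → 1 BB, 2 Bb, 1 bb → 3 B_ : 1 bb (out of 4)
Combine (counts out of 4 × 4 = 16): solid/black (S_B_) = 4×3 = 12; solid/brown (S_bb) = 4×1 = 4
Phenotype counts (out of 16): 12 solid/black, 4 solid/brown
solid/brown: 4 out of 16 → fraction 1/4
Expected count = 1/4 × 1120 = 280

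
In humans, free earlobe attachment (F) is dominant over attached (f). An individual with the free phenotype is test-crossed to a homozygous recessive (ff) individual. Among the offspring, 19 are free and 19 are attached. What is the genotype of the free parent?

Test cross: ? × ff
Offspring: 19 free, 19 attached — approximately 1:1.
A 1:1 ratio in a test cross indicates the unknown parent is heterozygous (Ff).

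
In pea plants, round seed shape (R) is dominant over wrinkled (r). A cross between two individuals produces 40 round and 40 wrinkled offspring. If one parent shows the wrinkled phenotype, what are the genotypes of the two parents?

Observed offspring: 40 round, 40 wrinkled
The observed ratio simplifies to 1:1. One parent shows wrinkled, so its genotype must be rr. A 1:1 offspring split requires the other parent to be heterozygous (Rr).
Parent genotypes: rr × Rr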